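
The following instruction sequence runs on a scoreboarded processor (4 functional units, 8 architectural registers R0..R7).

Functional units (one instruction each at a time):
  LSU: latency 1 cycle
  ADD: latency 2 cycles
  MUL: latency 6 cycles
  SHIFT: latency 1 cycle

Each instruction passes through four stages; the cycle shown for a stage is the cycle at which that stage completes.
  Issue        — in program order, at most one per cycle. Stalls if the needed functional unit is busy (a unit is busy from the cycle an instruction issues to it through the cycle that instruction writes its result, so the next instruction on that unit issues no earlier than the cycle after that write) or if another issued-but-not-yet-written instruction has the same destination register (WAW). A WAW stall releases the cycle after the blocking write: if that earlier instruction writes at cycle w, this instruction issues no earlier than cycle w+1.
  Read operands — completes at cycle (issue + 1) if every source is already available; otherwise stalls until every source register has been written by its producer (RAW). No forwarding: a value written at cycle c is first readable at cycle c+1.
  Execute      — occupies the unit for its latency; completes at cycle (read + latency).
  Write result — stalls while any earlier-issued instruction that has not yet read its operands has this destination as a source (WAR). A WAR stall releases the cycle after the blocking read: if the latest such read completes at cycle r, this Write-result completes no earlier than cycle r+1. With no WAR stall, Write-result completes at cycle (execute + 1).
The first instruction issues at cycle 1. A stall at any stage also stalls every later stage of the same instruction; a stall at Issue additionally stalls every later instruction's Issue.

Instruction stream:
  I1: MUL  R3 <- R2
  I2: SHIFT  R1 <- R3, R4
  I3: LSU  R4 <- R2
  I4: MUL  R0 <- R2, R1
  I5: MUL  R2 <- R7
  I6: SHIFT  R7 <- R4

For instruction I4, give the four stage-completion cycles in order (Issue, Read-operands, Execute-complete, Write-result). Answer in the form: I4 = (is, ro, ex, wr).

I4 = (10, 13, 19, 20)

I1 -> (1, 2, 8, 9)
I2 -> (2, 10, 11, 12)  // RAW R3: wait I1 write@9
I3 -> (3, 4, 5, 11)  // WAR R4: wait I2 read@10
I4 -> (10, 13, 19, 20)  // struct: MUL busy until I1 writes@9, RAW R1: wait I2 write@12
I5 -> (21, 22, 28, 29)  // struct: MUL busy until I4 writes@20
I6 -> (22, 23, 24, 25)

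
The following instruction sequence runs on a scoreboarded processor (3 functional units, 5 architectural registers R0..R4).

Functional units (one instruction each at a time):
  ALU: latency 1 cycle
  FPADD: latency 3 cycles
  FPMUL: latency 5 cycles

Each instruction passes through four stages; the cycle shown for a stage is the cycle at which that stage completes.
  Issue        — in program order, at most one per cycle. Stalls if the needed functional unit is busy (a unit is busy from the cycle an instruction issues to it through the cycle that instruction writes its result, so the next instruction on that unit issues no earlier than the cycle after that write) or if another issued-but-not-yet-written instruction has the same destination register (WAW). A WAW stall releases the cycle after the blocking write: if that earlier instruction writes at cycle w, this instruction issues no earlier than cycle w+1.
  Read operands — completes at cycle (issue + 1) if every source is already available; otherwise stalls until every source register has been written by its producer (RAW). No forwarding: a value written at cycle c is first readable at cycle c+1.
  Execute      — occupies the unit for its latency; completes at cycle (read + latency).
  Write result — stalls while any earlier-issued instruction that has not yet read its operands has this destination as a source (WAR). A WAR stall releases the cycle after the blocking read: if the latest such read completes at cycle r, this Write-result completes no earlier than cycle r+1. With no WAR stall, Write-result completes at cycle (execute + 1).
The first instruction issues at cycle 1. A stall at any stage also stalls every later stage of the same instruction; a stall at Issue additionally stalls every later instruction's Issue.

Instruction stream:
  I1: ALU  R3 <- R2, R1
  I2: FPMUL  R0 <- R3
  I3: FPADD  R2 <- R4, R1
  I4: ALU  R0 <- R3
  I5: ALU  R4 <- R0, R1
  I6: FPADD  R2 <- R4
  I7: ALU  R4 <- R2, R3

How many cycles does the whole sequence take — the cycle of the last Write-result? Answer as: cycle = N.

  I1 | 1 | 2 | 3 | 4
  I2 | 2 | 5 | 10 | 11   RAW R3: wait I1 write@4
  I3 | 3 | 4 | 7 | 8
  I4 | 12 | 13 | 14 | 15   WAW R0: wait I2 write@11
  I5 | 16 | 17 | 18 | 19   struct: ALU busy until I4 writes@15
  I6 | 17 | 20 | 23 | 24   RAW R4: wait I5 write@19
  I7 | 20 | 25 | 26 | 27   struct: ALU busy until I5 writes@19 · RAW R2: wait I6 write@24

cycle = 27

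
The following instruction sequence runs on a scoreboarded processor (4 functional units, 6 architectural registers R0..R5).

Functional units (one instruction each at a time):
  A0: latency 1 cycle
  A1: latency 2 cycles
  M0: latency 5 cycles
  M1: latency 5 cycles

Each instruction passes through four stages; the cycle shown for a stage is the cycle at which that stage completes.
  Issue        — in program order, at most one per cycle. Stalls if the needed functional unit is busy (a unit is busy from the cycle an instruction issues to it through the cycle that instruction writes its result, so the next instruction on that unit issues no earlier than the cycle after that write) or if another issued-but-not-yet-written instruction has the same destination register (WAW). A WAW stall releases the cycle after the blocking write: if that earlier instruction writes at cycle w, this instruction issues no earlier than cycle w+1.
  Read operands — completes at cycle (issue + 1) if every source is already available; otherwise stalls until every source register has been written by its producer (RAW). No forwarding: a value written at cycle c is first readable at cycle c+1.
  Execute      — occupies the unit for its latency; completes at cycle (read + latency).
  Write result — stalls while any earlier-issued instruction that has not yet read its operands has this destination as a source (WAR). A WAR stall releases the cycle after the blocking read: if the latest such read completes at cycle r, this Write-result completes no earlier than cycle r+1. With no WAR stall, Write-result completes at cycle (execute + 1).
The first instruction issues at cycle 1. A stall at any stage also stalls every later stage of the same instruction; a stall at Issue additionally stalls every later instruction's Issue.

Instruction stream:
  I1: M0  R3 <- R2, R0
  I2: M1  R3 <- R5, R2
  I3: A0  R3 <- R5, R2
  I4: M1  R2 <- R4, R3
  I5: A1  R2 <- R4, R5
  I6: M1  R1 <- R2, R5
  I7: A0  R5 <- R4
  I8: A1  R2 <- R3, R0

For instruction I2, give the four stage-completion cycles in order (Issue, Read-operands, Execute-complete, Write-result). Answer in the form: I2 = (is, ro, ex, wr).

  I1 | 1 | 2 | 7 | 8
  I2 | 9 | 10 | 15 | 16   WAW R3: wait I1 write@8
  I3 | 17 | 18 | 19 | 20   WAW R3: wait I2 write@16
  I4 | 18 | 21 | 26 | 27   RAW R3: wait I3 write@20
  I5 | 28 | 29 | 31 | 32   WAW R2: wait I4 write@27
  I6 | 29 | 33 | 38 | 39   RAW R2: wait I5 write@32
  I7 | 30 | 31 | 32 | 34   WAR R5: wait I6 read@33
  I8 | 33 | 34 | 36 | 37   struct: A1 busy until I5 writes@32

I2 = (9, 10, 15, 16)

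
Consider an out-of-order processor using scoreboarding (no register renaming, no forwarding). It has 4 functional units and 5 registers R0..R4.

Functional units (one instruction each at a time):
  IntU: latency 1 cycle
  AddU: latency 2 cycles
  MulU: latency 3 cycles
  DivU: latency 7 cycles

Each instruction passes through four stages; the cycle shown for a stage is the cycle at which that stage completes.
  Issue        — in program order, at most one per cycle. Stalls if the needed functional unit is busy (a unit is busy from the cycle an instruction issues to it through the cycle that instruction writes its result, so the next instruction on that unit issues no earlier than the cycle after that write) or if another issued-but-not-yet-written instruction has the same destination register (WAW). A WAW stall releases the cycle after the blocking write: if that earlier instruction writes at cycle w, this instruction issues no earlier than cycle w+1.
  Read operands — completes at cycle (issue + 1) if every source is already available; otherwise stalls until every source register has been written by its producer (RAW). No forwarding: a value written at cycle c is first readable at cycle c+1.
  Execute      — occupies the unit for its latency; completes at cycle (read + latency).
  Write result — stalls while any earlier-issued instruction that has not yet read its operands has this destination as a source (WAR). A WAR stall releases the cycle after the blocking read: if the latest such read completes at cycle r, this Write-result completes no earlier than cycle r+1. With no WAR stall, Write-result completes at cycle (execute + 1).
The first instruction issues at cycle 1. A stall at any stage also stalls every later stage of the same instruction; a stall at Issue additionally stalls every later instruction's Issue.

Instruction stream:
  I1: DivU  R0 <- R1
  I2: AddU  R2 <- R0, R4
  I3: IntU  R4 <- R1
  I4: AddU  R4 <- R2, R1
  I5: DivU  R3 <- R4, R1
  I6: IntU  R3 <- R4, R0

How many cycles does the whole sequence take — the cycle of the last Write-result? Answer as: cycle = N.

cycle = 32

1) issue 1, read 2, done 9, write 10
2) issue 2, read 11, done 13, write 14  <RAW R0: wait I1 write@10>
3) issue 3, read 4, done 5, write 12  <WAR R4: wait I2 read@11>
4) issue 15, read 16, done 18, write 19  <struct: AddU busy until I2 writes@14>
5) issue 16, read 20, done 27, write 28  <RAW R4: wait I4 write@19>
6) issue 29, read 30, done 31, write 32  <WAW R3: wait I5 write@28>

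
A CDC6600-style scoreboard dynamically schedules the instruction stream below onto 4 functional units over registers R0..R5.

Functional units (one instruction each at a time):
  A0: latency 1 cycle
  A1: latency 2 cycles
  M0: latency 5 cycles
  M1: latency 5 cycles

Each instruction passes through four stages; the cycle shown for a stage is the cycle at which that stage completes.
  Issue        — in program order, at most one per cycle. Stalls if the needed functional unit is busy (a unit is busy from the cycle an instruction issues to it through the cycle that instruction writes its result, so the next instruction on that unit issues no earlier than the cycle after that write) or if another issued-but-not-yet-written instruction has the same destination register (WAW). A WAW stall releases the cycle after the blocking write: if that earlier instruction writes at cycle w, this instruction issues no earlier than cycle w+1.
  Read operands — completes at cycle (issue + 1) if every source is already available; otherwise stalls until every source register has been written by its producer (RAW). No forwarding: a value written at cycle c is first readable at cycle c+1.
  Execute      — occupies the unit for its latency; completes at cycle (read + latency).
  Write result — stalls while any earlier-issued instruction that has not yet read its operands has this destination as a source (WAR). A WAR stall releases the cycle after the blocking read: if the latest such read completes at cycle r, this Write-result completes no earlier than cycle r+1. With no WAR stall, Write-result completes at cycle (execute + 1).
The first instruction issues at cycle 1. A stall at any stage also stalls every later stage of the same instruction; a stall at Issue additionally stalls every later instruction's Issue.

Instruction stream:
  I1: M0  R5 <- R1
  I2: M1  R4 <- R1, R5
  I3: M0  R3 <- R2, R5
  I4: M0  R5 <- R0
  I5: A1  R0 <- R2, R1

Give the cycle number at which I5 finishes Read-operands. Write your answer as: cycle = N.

cycle = 19

I1  is:1  ro:2  ex:7  wr:8
I2  is:2  ro:9  ex:14  wr:15  — RAW R5: wait I1 write@8
I3  is:9  ro:10  ex:15  wr:16  — struct: M0 busy until I1 writes@8
I4  is:17  ro:18  ex:23  wr:24  — struct: M0 busy until I3 writes@16
I5  is:18  ro:19  ex:21  wr:22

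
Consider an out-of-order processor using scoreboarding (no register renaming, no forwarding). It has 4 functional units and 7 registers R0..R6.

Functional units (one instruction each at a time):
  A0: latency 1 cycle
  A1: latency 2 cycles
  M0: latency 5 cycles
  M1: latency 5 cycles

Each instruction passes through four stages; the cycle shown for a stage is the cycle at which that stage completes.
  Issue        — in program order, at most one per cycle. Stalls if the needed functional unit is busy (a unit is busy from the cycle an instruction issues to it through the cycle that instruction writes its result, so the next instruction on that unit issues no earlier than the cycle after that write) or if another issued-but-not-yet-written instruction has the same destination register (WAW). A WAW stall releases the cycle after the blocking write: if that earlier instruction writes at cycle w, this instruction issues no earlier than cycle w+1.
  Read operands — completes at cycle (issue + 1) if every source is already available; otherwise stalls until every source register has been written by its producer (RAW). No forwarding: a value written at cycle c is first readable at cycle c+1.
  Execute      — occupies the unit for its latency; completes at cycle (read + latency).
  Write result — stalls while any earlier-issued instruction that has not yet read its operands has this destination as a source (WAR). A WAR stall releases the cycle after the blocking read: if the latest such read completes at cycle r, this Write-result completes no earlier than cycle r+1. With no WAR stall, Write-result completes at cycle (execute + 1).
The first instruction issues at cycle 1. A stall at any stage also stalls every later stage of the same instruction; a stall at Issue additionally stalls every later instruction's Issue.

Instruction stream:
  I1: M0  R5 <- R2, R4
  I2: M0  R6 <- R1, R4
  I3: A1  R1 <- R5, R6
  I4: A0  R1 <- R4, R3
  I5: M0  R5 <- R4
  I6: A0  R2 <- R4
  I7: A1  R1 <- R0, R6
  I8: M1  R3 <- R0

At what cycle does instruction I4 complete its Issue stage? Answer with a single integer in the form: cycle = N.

cycle = 21

1) issue 1, read 2, done 7, write 8
2) issue 9, read 10, done 15, write 16  <struct: M0 busy until I1 writes@8>
3) issue 10, read 17, done 19, write 20  <RAW R6: wait I2 write@16>
4) issue 21, read 22, done 23, write 24  <WAW R1: wait I3 write@20>
5) issue 22, read 23, done 28, write 29
6) issue 25, read 26, done 27, write 28  <struct: A0 busy until I4 writes@24>
7) issue 26, read 27, done 29, write 30
8) issue 27, read 28, done 33, write 34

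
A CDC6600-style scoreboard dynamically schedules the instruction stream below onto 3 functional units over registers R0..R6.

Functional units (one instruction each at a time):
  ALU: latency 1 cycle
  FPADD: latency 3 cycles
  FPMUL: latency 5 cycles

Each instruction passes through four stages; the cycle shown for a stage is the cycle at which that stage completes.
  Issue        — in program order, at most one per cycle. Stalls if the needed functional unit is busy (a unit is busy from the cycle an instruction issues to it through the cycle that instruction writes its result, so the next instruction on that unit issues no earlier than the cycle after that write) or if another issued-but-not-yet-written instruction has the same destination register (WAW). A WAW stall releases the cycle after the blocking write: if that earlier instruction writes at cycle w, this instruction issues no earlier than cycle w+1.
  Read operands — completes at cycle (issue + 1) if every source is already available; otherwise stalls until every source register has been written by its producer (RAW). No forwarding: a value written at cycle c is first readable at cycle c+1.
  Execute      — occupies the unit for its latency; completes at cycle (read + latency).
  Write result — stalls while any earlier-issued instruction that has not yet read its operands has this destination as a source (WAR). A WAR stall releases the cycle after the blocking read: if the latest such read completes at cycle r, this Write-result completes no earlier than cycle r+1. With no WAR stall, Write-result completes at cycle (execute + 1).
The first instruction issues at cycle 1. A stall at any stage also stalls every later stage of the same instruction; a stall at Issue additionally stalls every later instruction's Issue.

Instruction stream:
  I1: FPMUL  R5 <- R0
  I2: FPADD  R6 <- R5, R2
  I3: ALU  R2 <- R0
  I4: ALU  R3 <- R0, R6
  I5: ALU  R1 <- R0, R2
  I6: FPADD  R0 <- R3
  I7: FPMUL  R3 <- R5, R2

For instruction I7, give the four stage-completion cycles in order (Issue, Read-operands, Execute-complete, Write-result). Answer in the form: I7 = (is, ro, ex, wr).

I7 = (19, 20, 25, 26)

I1  is:1  ro:2  ex:7  wr:8
I2  is:2  ro:9  ex:12  wr:13  — RAW R5: wait I1 write@8
I3  is:3  ro:4  ex:5  wr:10  — WAR R2: wait I2 read@9
I4  is:11  ro:14  ex:15  wr:16  — struct: ALU busy until I3 writes@10, RAW R6: wait I2 write@13
I5  is:17  ro:18  ex:19  wr:20  — struct: ALU busy until I4 writes@16
I6  is:18  ro:19  ex:22  wr:23
I7  is:19  ro:20  ex:25  wr:26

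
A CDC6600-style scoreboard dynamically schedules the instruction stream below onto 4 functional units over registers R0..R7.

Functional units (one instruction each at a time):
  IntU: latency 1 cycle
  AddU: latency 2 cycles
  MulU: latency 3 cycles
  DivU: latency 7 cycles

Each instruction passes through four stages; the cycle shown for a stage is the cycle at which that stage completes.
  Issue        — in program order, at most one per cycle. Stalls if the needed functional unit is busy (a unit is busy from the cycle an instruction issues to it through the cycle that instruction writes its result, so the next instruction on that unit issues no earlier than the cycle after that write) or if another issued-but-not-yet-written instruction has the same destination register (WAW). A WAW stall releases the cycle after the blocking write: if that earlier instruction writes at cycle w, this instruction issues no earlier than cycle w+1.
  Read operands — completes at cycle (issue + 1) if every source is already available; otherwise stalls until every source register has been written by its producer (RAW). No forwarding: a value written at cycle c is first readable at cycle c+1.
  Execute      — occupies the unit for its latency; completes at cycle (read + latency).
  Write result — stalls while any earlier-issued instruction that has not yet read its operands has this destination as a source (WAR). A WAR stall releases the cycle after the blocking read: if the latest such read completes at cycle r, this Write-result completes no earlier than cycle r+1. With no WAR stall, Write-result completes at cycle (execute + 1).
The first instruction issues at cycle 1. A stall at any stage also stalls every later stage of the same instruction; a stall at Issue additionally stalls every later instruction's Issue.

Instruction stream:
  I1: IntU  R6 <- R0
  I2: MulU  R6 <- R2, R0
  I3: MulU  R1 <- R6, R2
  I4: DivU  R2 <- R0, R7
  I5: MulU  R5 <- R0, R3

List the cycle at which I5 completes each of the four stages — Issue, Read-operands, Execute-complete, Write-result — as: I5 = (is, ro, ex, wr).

cycle 1: I1 issues→IntU
cycle 2: I1 reads
cycle 3: I1 exec-done
cycle 4: I1 writes R6
cycle 5: I2 issues→MulU
cycle 6: I2 reads
cycle 9: I2 exec-done
cycle 10: I2 writes R6
cycle 11: I3 issues→MulU
cycle 12: I3 reads, I4 issues→DivU
cycle 13: I4 reads
cycle 15: I3 exec-done
cycle 16: I3 writes R1
cycle 17: I5 issues→MulU
cycle 18: I5 reads
cycle 20: I4 exec-done
cycle 21: I4 writes R2, I5 exec-done
cycle 22: I5 writes R5

I5 = (17, 18, 21, 22)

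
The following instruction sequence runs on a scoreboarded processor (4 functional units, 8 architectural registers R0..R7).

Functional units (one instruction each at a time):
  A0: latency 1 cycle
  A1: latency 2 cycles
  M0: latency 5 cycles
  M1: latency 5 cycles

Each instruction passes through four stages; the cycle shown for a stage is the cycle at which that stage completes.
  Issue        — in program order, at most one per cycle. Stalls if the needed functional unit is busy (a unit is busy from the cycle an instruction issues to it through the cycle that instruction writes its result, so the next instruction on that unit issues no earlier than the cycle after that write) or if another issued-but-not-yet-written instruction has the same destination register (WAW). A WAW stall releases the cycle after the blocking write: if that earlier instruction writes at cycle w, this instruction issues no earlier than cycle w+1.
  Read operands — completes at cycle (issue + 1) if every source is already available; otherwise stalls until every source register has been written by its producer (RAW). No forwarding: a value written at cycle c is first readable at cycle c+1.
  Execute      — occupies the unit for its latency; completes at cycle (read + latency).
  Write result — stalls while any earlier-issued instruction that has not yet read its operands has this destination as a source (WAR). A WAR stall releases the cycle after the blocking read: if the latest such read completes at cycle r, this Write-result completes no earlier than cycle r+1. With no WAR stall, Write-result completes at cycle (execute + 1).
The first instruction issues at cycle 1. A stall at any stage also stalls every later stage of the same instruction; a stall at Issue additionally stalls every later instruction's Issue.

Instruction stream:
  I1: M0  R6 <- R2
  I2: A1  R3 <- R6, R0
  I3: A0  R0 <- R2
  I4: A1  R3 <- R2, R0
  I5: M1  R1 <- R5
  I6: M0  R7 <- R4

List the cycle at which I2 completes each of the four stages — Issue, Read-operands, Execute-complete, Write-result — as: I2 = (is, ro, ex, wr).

I2 = (2, 9, 11, 12)

1) issue 1, read 2, done 7, write 8
2) issue 2, read 9, done 11, write 12  <RAW R6: wait I1 write@8>
3) issue 3, read 4, done 5, write 10  <WAR R0: wait I2 read@9>
4) issue 13, read 14, done 16, write 17  <struct: A1 busy until I2 writes@12>
5) issue 14, read 15, done 20, write 21
6) issue 15, read 16, done 21, write 22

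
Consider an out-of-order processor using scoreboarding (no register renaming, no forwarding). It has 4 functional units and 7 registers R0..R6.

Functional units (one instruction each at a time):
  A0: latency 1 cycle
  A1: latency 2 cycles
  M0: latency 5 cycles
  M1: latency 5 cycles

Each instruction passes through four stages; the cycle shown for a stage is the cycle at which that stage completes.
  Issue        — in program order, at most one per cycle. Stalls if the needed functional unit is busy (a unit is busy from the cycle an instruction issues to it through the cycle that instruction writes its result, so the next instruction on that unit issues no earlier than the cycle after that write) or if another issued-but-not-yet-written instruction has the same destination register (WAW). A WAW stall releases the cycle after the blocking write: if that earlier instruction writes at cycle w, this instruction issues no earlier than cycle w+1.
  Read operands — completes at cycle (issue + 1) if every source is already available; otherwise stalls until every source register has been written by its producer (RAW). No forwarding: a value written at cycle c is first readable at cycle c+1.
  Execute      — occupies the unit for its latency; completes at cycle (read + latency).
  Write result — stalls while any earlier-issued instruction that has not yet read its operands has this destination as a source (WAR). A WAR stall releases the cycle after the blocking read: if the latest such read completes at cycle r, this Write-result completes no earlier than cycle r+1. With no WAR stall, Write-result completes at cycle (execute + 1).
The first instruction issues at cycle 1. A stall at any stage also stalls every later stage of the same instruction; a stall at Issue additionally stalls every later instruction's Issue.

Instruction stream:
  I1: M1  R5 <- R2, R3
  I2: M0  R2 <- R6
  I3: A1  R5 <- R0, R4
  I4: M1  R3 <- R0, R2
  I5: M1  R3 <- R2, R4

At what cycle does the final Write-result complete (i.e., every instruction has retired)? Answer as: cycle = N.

c1: I1→M1
c2: I1 RO · I2→M0
c3: I2 RO
c7: I1 EX
c8: I1 WR R5 · I2 EX
c9: I2 WR R2 · I3→A1
c10: I3 RO · I4→M1
c11: I4 RO
c12: I3 EX
c13: I3 WR R5
c16: I4 EX
c17: I4 WR R3
c18: I5→M1
c19: I5 RO
c24: I5 EX
c25: I5 WR R3

cycle = 25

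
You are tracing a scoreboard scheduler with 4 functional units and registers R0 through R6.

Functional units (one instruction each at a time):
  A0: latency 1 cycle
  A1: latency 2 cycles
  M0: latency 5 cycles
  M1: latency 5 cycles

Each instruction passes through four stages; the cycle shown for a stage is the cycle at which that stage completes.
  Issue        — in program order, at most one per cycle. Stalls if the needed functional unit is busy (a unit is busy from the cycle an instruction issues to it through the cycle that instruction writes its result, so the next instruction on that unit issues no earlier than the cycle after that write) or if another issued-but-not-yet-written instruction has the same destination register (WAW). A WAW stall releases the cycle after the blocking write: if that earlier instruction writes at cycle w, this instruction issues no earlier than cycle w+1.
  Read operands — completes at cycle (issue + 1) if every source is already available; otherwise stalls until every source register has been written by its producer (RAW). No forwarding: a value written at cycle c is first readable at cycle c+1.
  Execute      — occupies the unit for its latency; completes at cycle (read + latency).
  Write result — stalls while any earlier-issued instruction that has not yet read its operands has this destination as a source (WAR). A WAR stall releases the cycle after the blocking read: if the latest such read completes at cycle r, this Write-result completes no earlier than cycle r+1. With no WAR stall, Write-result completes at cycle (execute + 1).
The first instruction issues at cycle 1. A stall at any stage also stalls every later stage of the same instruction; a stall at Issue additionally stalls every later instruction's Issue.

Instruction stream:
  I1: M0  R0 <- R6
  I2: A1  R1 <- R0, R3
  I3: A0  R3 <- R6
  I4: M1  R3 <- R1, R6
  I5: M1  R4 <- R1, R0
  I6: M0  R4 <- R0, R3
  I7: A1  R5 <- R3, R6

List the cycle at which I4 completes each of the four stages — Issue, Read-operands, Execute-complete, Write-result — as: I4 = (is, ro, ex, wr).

t=1  issue I1 (M0)
t=2  I1 read-ops | issue I2 (A1)
t=3  issue I3 (A0)
t=4  I3 read-ops
t=5  I3 finished on A0
t=7  I1 finished on M0
t=8  I1→R0
t=9  I2 read-ops
t=10  I3→R3
t=11  I2 finished on A1 | issue I4 (M1)
t=12  I2→R1
t=13  I4 read-ops
t=18  I4 finished on M1
t=19  I4→R3
t=20  issue I5 (M1)
t=21  I5 read-ops
t=26  I5 finished on M1
t=27  I5→R4
t=28  issue I6 (M0)
t=29  I6 read-ops | issue I7 (A1)
t=30  I7 read-ops
t=32  I7 finished on A1
t=33  I7→R5
t=34  I6 finished on M0
t=35  I6→R4

I4 = (11, 13, 18, 19)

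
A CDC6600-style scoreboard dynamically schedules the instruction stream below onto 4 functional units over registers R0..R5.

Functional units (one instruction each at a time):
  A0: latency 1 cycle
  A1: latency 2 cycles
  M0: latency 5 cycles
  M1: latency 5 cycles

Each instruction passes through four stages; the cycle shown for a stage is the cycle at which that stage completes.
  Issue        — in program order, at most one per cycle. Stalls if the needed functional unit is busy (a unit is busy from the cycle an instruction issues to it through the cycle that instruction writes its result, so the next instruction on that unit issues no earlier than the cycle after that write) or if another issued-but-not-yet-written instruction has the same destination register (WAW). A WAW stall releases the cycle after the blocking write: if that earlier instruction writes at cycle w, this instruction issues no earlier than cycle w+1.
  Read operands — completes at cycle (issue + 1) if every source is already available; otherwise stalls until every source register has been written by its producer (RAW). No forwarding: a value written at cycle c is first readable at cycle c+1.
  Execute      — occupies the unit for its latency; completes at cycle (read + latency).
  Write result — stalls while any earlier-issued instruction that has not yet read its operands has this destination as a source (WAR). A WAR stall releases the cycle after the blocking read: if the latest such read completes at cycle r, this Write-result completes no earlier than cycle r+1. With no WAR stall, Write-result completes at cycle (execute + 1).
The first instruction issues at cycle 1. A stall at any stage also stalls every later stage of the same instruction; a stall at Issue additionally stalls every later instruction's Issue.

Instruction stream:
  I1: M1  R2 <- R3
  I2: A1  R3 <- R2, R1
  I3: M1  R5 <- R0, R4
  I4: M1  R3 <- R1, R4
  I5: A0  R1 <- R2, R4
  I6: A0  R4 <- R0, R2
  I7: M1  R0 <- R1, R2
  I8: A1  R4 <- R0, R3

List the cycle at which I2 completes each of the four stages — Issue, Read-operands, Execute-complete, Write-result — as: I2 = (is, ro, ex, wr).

c1: I1 dispatched to M1
c2: I1 operands ready; I2 dispatched to A1
c7: I1 complete
c8: R2←I1
c9: I2 operands ready; I3 dispatched to M1
c10: I3 operands ready
c11: I2 complete
c12: R3←I2
c15: I3 complete
c16: R5←I3
c17: I4 dispatched to M1
c18: I4 operands ready; I5 dispatched to A0
c19: I5 operands ready
c20: I5 complete
c21: R1←I5
c22: I6 dispatched to A0
c23: I4 complete; I6 operands ready
c24: R3←I4; I6 complete
c25: R4←I6; I7 dispatched to M1
c26: I7 operands ready; I8 dispatched to A1
c31: I7 complete
c32: R0←I7
c33: I8 operands ready
c35: I8 complete
c36: R4←I8

I2 = (2, 9, 11, 12)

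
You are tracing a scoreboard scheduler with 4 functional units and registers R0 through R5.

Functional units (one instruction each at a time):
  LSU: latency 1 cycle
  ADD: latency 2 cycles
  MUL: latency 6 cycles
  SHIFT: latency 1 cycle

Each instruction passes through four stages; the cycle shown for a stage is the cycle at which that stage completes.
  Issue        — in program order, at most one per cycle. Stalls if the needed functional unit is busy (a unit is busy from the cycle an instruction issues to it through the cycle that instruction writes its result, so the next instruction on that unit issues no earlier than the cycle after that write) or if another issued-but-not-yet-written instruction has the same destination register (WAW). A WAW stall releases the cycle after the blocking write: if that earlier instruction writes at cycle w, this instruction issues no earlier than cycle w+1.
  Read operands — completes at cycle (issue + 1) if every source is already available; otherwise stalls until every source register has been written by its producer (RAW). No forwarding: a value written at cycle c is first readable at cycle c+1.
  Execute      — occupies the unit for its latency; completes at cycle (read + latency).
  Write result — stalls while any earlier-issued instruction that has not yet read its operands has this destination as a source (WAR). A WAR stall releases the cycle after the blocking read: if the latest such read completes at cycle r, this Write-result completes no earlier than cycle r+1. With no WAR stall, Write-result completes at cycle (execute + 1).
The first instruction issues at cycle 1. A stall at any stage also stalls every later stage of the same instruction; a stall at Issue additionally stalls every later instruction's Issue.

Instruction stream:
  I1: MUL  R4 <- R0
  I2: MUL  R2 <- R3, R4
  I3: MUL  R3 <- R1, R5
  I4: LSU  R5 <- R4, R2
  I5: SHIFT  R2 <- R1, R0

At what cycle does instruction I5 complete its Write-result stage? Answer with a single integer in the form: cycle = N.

t=1  I1→MUL
t=2  I1 RO
t=8  I1 EX
t=9  I1 WR R4
t=10  I2→MUL
t=11  I2 RO
t=17  I2 EX
t=18  I2 WR R2
t=19  I3→MUL
t=20  I3 RO · I4→LSU
t=21  I4 RO · I5→SHIFT
t=22  I4 EX · I5 RO
t=23  I4 WR R5 · I5 EX
t=24  I5 WR R2
t=26  I3 EX
t=27  I3 WR R3

cycle = 24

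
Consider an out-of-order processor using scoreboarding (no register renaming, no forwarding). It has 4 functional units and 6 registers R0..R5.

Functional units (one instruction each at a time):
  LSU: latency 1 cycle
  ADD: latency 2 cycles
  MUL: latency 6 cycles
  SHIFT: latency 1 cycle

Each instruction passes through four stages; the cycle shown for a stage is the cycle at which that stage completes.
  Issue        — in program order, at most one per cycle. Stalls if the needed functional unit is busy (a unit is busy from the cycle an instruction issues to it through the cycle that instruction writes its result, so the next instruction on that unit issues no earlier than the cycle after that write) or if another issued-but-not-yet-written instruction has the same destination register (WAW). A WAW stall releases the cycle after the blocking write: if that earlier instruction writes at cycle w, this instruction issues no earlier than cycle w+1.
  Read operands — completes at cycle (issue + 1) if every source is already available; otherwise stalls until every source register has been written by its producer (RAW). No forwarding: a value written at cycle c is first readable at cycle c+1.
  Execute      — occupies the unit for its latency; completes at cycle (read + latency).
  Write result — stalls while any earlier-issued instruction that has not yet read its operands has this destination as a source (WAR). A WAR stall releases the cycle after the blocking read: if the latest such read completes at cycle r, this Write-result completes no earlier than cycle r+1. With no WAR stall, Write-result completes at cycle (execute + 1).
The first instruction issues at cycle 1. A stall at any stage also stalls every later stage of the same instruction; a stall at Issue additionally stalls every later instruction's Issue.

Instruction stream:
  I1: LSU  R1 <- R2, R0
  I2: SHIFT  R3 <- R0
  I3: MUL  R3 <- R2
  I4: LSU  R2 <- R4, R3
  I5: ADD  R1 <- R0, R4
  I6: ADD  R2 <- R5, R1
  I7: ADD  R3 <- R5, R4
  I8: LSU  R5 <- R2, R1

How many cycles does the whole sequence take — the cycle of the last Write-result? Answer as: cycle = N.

I1 -> (1, 2, 3, 4)
I2 -> (2, 3, 4, 5)
I3 -> (6, 7, 13, 14)  // WAW R3: wait I2 write@5
I4 -> (7, 15, 16, 17)  // RAW R3: wait I3 write@14
I5 -> (8, 9, 11, 12)
I6 -> (18, 19, 21, 22)  // WAW R2: wait I4 write@17
I7 -> (23, 24, 26, 27)  // struct: ADD busy until I6 writes@22
I8 -> (24, 25, 26, 27)

cycle = 27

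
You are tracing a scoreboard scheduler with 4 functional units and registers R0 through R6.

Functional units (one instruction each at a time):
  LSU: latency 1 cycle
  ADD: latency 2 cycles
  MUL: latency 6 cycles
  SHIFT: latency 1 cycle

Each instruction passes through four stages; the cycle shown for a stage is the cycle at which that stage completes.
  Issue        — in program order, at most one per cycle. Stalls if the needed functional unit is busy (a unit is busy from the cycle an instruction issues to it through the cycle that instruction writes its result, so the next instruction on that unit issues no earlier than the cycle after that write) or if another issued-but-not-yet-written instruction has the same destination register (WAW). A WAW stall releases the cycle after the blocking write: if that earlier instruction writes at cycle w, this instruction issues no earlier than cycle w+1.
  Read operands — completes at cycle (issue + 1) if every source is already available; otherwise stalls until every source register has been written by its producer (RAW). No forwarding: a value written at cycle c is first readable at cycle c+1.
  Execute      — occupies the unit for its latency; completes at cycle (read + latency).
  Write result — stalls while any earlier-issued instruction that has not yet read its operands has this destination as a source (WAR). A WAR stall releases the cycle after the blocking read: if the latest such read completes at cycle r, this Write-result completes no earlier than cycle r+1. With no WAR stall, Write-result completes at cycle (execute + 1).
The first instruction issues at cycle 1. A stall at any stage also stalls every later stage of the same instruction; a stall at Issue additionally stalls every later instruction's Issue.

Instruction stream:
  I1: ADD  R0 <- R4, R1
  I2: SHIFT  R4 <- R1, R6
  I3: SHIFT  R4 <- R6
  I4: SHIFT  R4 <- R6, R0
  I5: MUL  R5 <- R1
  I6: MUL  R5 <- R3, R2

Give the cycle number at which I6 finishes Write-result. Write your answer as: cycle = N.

  I1 | 1 | 2 | 4 | 5
  I2 | 2 | 3 | 4 | 5
  I3 | 6 | 7 | 8 | 9   struct: SHIFT busy until I2 writes@5
  I4 | 10 | 11 | 12 | 13   struct: SHIFT busy until I3 writes@9
  I5 | 11 | 12 | 18 | 19
  I6 | 20 | 21 | 27 | 28   struct: MUL busy until I5 writes@19

cycle = 28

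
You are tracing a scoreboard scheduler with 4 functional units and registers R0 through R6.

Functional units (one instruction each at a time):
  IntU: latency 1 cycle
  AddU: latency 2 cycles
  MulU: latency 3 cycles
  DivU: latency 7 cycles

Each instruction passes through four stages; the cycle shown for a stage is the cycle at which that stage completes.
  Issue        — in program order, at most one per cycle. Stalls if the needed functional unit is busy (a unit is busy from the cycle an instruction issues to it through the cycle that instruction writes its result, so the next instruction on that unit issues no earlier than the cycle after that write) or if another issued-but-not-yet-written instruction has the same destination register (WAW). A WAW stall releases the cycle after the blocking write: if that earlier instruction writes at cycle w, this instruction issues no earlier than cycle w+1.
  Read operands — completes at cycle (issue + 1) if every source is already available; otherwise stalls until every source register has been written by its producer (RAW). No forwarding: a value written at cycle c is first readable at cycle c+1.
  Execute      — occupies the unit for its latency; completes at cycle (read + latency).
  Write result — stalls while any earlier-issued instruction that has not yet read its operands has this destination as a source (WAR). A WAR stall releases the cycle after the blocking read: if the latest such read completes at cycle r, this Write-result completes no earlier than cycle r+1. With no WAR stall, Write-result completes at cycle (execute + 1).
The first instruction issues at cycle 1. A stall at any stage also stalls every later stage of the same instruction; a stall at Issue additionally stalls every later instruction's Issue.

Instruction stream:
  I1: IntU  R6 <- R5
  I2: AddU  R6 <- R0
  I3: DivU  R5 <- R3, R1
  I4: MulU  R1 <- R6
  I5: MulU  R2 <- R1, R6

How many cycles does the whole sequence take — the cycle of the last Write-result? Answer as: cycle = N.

cycle = 20

c1: I1 dispatched to IntU
c2: I1 operands ready
c3: I1 complete
c4: R6←I1
c5: I2 dispatched to AddU
c6: I2 operands ready; I3 dispatched to DivU
c7: I3 operands ready; I4 dispatched to MulU
c8: I2 complete
c9: R6←I2
c10: I4 operands ready
c13: I4 complete
c14: I3 complete; R1←I4
c15: R5←I3; I5 dispatched to MulU
c16: I5 operands ready
c19: I5 complete
c20: R2←I5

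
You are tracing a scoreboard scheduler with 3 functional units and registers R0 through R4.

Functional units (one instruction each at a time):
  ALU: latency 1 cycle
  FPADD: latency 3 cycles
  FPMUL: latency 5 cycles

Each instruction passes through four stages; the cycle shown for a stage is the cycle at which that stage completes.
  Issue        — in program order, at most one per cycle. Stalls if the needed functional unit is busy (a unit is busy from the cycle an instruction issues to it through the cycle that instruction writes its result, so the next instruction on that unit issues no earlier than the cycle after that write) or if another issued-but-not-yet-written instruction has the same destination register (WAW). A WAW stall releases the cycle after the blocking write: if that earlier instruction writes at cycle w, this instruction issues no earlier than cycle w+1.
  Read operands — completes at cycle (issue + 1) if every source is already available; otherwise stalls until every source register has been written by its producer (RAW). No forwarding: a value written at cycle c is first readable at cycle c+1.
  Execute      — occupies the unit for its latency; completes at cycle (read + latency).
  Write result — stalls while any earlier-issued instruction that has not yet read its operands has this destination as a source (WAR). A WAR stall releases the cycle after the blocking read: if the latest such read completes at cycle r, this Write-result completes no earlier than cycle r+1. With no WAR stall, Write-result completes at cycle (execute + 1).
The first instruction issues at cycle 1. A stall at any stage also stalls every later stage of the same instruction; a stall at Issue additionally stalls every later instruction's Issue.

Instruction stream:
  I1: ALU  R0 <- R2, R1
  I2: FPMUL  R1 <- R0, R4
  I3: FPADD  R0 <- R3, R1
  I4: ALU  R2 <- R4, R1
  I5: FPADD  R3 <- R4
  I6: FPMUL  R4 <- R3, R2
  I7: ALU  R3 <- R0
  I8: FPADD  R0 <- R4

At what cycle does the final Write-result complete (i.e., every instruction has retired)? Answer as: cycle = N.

cycle = 34

I1 -> (1, 2, 3, 4)
I2 -> (2, 5, 10, 11)  // RAW R0: wait I1 write@4
I3 -> (5, 12, 15, 16)  // WAW R0: wait I1 write@4, RAW R1: wait I2 write@11
I4 -> (6, 12, 13, 14)  // RAW R1: wait I2 write@11
I5 -> (17, 18, 21, 22)  // struct: FPADD busy until I3 writes@16
I6 -> (18, 23, 28, 29)  // RAW R3: wait I5 write@22
I7 -> (23, 24, 25, 26)  // WAW R3: wait I5 write@22
I8 -> (24, 30, 33, 34)  // RAW R4: wait I6 write@29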